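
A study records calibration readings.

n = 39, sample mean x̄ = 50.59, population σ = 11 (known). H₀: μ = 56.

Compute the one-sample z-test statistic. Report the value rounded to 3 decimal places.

test statistic = -3.071

SE = σ/√n = 11/√39 = 1.7614
z = (x̄−μ₀)/SE = (50.59−56)/1.7614 = -3.0714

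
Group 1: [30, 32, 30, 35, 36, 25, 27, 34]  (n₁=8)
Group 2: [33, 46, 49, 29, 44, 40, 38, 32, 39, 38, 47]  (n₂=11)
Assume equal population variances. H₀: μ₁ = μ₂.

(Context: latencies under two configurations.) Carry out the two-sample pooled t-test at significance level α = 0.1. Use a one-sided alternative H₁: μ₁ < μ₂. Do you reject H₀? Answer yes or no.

reject H₀: yes

x̄₁=31.125, s₁=3.871, n₁=8
x̄₂=39.545, s₂=6.502, n₂=11
s_p² = [7·3.871² + 10·6.502²]/17 = 31.0354
SE = √(s_p²·(1/8+1/11)) = 2.5886
t = (31.125−39.545)/2.5886 = -3.2529
df = 17
p-value (one-sided, H₁ less) = 0.00234
At α=0.1: p < α → reject H₀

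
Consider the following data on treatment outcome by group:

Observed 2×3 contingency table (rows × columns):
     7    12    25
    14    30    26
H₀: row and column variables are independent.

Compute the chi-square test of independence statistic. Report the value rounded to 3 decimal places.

Row totals [44, 70], col totals [21, 42, 51], n=114
χ² = (7−8.11)²/8.11 + (12−16.21)²/16.21 + (25−19.68)²/19.68 + (14−12.89)²/12.89 + (30−25.79)²/25.79 + (26−31.32)²/31.32 = 4.3644
df = 2

test statistic = 4.364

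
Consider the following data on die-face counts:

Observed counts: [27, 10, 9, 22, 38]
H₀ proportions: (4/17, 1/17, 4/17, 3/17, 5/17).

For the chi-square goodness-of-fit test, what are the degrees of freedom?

degrees of freedom = 4

df = k − 1 = 5 − 1 = 4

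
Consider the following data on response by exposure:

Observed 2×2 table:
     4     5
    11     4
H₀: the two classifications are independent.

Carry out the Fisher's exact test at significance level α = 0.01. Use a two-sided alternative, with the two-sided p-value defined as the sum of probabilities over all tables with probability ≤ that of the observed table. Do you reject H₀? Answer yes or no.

reject H₀: no

Margins: r₁=9, r₂=15, c₁=15, c₂=9, n=24
p_obs = C(9,4)·C(15,11)/C(24,15); sum pmf over tables with pmf ≤ p_obs
p-value (two-sided) = 0.21189
At α=0.01: p ≥ α → fail to reject H₀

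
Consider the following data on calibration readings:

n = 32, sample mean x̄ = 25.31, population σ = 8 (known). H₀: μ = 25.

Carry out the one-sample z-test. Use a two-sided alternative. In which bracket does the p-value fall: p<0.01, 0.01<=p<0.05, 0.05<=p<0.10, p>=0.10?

p-value bracket: p>=0.10

SE = σ/√n = 8/√32 = 1.4142
z = (x̄−μ₀)/SE = (25.31−25)/1.4142 = 0.2192
p-value (two-sided) = 0.82649
→ bracket: p>=0.10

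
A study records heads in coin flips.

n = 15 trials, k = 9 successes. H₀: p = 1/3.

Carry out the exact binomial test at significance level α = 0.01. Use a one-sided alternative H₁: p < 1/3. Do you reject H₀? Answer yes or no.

Exact binomial: n=15, k=9, p₀=1/3=0.3333
P(X≤9) from Σ C(n,i)·p₀^i·(1−p₀)^(n−i)
p-value (one-sided, H₁ less) = 0.99150
At α=0.01: p ≥ α → fail to reject H₀

reject H₀: no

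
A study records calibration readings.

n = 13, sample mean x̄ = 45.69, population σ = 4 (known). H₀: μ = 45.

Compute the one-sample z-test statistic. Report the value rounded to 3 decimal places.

SE = σ/√n = 4/√13 = 1.1094
z = (x̄−μ₀)/SE = (45.69−45)/1.1094 = 0.6220

test statistic = 0.622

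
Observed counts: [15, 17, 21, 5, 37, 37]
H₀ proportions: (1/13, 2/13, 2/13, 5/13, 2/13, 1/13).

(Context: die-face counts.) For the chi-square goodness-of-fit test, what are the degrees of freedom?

degrees of freedom = 5

df = k − 1 = 6 − 1 = 5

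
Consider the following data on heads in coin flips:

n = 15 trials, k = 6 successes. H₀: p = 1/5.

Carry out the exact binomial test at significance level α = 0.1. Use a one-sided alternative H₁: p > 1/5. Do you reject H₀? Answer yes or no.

reject H₀: yes

Exact binomial: n=15, k=6, p₀=1/5=0.2000
P(X≥6) from Σ C(n,i)·p₀^i·(1−p₀)^(n−i)
p-value (one-sided, H₁ greater) = 0.06105
At α=0.1: p < α → reject H₀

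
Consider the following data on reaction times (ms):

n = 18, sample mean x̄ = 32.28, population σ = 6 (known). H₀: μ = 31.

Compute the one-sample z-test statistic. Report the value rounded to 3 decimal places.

SE = σ/√n = 6/√18 = 1.4142
z = (x̄−μ₀)/SE = (32.28−31)/1.4142 = 0.9051

test statistic = 0.905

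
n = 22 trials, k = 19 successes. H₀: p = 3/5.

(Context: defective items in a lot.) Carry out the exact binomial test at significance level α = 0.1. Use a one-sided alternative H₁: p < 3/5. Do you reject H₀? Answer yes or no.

Exact binomial: n=22, k=19, p₀=3/5=0.6000
P(X≤19) from Σ C(n,i)·p₀^i·(1−p₀)^(n−i)
p-value (one-sided, H₁ less) = 0.99844
At α=0.1: p ≥ α → fail to reject H₀

reject H₀: no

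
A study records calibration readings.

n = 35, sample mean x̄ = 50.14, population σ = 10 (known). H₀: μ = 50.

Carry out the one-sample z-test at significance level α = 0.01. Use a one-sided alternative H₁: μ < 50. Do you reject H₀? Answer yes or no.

SE = σ/√n = 10/√35 = 1.6903
z = (x̄−μ₀)/SE = (50.14−50)/1.6903 = 0.0828
p-value (one-sided, H₁ less) = 0.53300
At α=0.01: p ≥ α → fail to reject H₀

reject H₀: no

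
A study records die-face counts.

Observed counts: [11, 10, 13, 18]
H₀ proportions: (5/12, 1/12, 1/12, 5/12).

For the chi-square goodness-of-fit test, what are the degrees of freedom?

df = k − 1 = 4 − 1 = 3

degrees of freedom = 3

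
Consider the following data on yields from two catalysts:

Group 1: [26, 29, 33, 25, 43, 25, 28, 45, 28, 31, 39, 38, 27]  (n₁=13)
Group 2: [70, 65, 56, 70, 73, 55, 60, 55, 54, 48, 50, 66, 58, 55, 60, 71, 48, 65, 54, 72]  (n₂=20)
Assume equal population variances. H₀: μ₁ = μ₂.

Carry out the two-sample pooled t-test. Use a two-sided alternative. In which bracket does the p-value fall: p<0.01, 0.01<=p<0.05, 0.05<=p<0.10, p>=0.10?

x̄₁=32.077, s₁=6.934, n₁=13
x̄₂=60.250, s₂=8.188, n₂=20
s_p² = [12·6.934² + 19·8.188²]/31 = 59.6991
SE = √(s_p²·(1/13+1/20)) = 2.7527
t = (32.077−60.250)/2.7527 = -10.2348
df = 31
p-value (two-sided) = 0.00000
→ bracket: p<0.01

p-value bracket: p<0.01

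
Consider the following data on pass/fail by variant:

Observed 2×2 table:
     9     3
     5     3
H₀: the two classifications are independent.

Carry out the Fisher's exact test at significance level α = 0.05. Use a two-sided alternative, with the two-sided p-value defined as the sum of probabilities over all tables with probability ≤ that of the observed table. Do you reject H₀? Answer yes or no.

reject H₀: no

Margins: r₁=12, r₂=8, c₁=14, c₂=6, n=20
p_obs = C(12,9)·C(8,5)/C(20,14); sum pmf over tables with pmf ≤ p_obs
p-value (two-sided) = 0.64241
At α=0.05: p ≥ α → fail to reject H₀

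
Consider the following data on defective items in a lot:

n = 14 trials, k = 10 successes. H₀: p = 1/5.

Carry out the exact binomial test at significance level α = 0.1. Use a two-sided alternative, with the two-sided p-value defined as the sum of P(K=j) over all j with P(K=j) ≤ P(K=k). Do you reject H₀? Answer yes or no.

Exact binomial: n=14, k=10, p₀=1/5=0.2000
P(X=j) = C(n,j)·p₀^j·(1−p₀)^(n−j); p = Σ P(X=j) over j with P(X=j) ≤ P(X=10)
p-value (two-sided) = 0.00005
At α=0.1: p < α → reject H₀

reject H₀: yes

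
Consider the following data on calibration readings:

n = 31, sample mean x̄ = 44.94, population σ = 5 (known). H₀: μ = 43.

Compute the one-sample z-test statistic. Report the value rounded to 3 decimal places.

SE = σ/√n = 5/√31 = 0.8980
z = (x̄−μ₀)/SE = (44.94−43)/0.8980 = 2.1603

test statistic = 2.160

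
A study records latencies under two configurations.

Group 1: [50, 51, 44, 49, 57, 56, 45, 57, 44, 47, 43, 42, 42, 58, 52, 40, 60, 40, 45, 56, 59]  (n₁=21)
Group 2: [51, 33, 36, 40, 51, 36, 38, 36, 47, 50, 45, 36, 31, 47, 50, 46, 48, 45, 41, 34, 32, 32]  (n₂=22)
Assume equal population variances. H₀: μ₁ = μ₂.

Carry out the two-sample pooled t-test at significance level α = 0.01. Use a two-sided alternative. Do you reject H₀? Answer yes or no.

reject H₀: yes

x̄₁=49.381, s₁=6.786, n₁=21
x̄₂=41.136, s₂=6.985, n₂=22
s_p² = [20·6.786² + 21·6.985²]/41 = 47.4523
SE = √(s_p²·(1/21+1/22)) = 2.1016
t = (49.381−41.136)/2.1016 = 3.9231
df = 41
p-value (two-sided) = 0.00033
At α=0.01: p < α → reject H₀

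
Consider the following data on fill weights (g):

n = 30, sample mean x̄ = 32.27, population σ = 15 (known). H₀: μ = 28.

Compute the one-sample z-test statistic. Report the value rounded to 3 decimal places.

test statistic = 1.559

SE = σ/√n = 15/√30 = 2.7386
z = (x̄−μ₀)/SE = (32.27−28)/2.7386 = 1.5592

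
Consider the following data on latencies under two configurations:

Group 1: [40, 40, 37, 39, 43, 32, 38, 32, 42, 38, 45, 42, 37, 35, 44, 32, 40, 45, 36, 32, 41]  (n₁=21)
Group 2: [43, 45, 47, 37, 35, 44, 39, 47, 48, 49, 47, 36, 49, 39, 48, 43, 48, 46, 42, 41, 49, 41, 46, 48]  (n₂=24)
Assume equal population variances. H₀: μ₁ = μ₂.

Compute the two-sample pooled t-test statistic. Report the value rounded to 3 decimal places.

test statistic = -4.223

x̄₁=38.571, s₁=4.273, n₁=21
x̄₂=44.042, s₂=4.389, n₂=24
s_p² = [20·4.273² + 23·4.389²]/43 = 18.7931
SE = √(s_p²·(1/21+1/24)) = 1.2954
t = (38.571−44.042)/1.2954 = -4.2230
df = 43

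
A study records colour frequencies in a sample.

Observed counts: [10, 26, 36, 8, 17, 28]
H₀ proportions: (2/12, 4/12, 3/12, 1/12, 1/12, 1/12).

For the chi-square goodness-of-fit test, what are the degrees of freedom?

degrees of freedom = 5

df = k − 1 = 6 − 1 = 5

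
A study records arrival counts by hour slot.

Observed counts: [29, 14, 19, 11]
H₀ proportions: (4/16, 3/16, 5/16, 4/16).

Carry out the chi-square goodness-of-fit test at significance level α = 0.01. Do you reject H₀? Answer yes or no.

reject H₀: no

n = 73; E_i = n·p_i = [18.25, 13.69, 22.81, 18.25]
χ² = (29−18.25)²/18.25 + (14−13.69)²/13.69 + (19−22.81)²/22.81 + (11−18.25)²/18.25 = 9.8566
df = 3
p-value (upper-tail) = 0.01983
At α=0.01: p ≥ α → fail to reject H₀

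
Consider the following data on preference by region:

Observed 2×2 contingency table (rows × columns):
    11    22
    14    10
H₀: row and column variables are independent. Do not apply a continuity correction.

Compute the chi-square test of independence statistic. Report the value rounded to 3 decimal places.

test statistic = 3.527

Row totals [33, 24], col totals [25, 32], n=57
χ² = (11−14.47)²/14.47 + (22−18.53)²/18.53 + (14−10.53)²/10.53 + (10−13.47)²/13.47 = 3.5269
df = 1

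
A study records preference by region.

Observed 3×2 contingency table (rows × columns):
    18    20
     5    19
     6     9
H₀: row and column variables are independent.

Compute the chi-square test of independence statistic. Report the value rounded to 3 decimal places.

test statistic = 4.455

Row totals [38, 24, 15], col totals [29, 48], n=77
χ² = (18−14.31)²/14.31 + (20−23.69)²/23.69 + (5−9.04)²/9.04 + (19−14.96)²/14.96 + (6−5.65)²/5.65 + (9−9.35)²/9.35 = 4.4549
df = 2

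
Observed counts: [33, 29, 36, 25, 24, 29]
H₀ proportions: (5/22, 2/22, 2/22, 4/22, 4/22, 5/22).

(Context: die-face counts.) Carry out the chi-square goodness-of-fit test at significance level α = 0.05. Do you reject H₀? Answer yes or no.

reject H₀: yes

n = 176; E_i = n·p_i = [40.00, 16.00, 16.00, 32.00, 32.00, 40.00]
χ² = (33−40.00)²/40.00 + (29−16.00)²/16.00 + (36−16.00)²/16.00 + (25−32.00)²/32.00 + (24−32.00)²/32.00 + (29−40.00)²/40.00 = 43.3438
df = 5
p-value (upper-tail) = 0.00000
At α=0.05: p < α → reject H₀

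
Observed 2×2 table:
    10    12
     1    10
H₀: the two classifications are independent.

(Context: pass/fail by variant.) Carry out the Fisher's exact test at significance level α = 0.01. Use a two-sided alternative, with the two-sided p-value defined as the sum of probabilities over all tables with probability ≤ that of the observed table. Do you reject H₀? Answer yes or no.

Margins: r₁=22, r₂=11, c₁=11, c₂=22, n=33
p_obs = C(22,10)·C(11,1)/C(33,11); sum pmf over tables with pmf ≤ p_obs
p-value (two-sided) = 0.05425
At α=0.01: p ≥ α → fail to reject H₀

reject H₀: no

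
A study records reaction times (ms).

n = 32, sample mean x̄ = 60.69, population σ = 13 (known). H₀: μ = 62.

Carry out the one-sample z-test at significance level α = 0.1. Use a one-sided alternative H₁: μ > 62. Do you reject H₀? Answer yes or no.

SE = σ/√n = 13/√32 = 2.2981
z = (x̄−μ₀)/SE = (60.69−62)/2.2981 = -0.5700
p-value (one-sided, H₁ greater) = 0.71567
At α=0.1: p ≥ α → fail to reject H₀

reject H₀: no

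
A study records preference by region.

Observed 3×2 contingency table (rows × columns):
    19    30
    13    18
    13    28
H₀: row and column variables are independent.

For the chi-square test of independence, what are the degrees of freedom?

df = (r−1)(c−1) = (3−1)·(2−1) = 2

degrees of freedom = 2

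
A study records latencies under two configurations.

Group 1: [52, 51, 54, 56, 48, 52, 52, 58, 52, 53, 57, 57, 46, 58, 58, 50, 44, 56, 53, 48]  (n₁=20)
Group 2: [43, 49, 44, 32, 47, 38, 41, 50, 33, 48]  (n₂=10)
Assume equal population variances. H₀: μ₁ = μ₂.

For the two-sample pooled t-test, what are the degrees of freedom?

degrees of freedom = 28

df = n₁ + n₂ − 2 = 20 + 10 − 2 = 28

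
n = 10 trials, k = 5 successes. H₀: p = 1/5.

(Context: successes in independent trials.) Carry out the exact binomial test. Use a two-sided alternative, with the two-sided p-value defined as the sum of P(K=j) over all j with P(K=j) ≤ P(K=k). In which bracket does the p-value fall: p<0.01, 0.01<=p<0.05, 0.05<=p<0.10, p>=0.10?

p-value bracket: 0.01<=p<0.05

Exact binomial: n=10, k=5, p₀=1/5=0.2000
P(X=j) = C(n,j)·p₀^j·(1−p₀)^(n−j); p = Σ P(X=j) over j with P(X=j) ≤ P(X=5)
p-value (two-sided) = 0.03279
→ bracket: 0.01<=p<0.05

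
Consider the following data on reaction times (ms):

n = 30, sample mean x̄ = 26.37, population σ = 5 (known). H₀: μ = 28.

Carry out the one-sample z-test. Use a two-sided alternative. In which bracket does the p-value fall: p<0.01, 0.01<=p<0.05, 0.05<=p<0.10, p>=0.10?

SE = σ/√n = 5/√30 = 0.9129
z = (x̄−μ₀)/SE = (26.37−28)/0.9129 = -1.7856
p-value (two-sided) = 0.07417
→ bracket: 0.05<=p<0.10

p-value bracket: 0.05<=p<0.10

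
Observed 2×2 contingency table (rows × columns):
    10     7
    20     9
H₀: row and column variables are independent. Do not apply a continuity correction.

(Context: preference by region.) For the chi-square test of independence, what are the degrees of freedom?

df = (r−1)(c−1) = (2−1)·(2−1) = 1

degrees of freedom = 1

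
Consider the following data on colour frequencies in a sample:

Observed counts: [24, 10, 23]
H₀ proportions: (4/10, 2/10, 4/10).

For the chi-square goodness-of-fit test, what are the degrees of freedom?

df = k − 1 = 3 − 1 = 2

degrees of freedom = 2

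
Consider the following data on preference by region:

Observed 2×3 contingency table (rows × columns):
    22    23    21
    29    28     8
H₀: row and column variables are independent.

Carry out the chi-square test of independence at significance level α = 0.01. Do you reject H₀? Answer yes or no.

Row totals [66, 65], col totals [51, 51, 29], n=131
χ² = (22−25.69)²/25.69 + (23−25.69)²/25.69 + (21−14.61)²/14.61 + (29−25.31)²/25.31 + (28−25.31)²/25.31 + (8−14.39)²/14.39 = 7.2714
df = 2
p-value (upper-tail) = 0.02637
At α=0.01: p ≥ α → fail to reject H₀

reject H₀: no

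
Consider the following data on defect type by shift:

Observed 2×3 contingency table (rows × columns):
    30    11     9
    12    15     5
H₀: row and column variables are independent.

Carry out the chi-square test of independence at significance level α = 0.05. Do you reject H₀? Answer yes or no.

Row totals [50, 32], col totals [42, 26, 14], n=82
χ² = (30−25.61)²/25.61 + (11−15.85)²/15.85 + (9−8.54)²/8.54 + (12−16.39)²/16.39 + (15−10.15)²/10.15 + (5−5.46)²/5.46 = 5.8008
df = 2
p-value (upper-tail) = 0.05500
At α=0.05: p ≥ α → fail to reject H₀

reject H₀: no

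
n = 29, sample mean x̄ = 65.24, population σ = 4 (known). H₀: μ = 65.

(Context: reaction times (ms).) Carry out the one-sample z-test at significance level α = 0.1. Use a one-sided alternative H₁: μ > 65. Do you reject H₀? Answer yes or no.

SE = σ/√n = 4/√29 = 0.7428
z = (x̄−μ₀)/SE = (65.24−65)/0.7428 = 0.3231
p-value (one-sided, H₁ greater) = 0.37331
At α=0.1: p ≥ α → fail to reject H₀

reject H₀: no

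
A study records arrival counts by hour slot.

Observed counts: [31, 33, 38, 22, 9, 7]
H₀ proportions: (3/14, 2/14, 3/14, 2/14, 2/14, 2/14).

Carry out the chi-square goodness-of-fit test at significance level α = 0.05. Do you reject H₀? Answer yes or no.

reject H₀: yes

n = 140; E_i = n·p_i = [30.00, 20.00, 30.00, 20.00, 20.00, 20.00]
χ² = (31−30.00)²/30.00 + (33−20.00)²/20.00 + (38−30.00)²/30.00 + (22−20.00)²/20.00 + (9−20.00)²/20.00 + (7−20.00)²/20.00 = 25.3167
df = 5
p-value (upper-tail) = 0.00012
At α=0.05: p < α → reject H₀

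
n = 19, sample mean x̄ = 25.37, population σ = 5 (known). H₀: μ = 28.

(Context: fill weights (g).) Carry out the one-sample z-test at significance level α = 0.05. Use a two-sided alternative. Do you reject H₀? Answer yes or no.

reject H₀: yes

SE = σ/√n = 5/√19 = 1.1471
z = (x̄−μ₀)/SE = (25.37−28)/1.1471 = -2.2928
p-value (two-sided) = 0.02186
At α=0.05: p < α → reject H₀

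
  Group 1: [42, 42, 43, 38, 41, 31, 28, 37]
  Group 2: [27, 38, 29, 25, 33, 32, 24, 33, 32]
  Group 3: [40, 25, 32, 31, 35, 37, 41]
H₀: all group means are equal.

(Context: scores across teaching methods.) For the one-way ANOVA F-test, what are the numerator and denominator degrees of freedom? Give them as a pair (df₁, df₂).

k = 3 groups, N = 24 total
df = (k−1, N−k) = (3−1, 24−3) = (2, 21)

degrees of freedom = [2, 21]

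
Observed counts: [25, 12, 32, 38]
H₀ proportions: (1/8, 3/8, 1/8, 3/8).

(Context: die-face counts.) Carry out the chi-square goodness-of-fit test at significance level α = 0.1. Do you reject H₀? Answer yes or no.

n = 107; E_i = n·p_i = [13.38, 40.12, 13.38, 40.12]
χ² = (25−13.38)²/13.38 + (12−40.12)²/40.12 + (32−13.38)²/13.38 + (38−40.12)²/40.12 = 55.8660
df = 3
p-value (upper-tail) = 0.00000
At α=0.1: p < α → reject H₀

reject H₀: yes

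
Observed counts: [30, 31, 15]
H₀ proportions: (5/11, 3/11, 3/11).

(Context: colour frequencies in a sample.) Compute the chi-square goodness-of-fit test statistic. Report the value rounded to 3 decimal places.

n = 76; E_i = n·p_i = [34.55, 20.73, 20.73]
χ² = (30−34.55)²/34.55 + (31−20.73)²/20.73 + (15−20.73)²/20.73 = 7.2719
df = 2

test statistic = 7.272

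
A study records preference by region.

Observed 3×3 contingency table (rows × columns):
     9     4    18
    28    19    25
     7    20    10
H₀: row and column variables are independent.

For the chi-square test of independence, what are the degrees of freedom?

df = (r−1)(c−1) = (3−1)·(3−1) = 4

degrees of freedom = 4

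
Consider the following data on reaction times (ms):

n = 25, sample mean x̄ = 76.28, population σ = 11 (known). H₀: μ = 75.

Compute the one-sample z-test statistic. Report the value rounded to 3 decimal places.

test statistic = 0.582

SE = σ/√n = 11/√25 = 2.2000
z = (x̄−μ₀)/SE = (76.28−75)/2.2000 = 0.5818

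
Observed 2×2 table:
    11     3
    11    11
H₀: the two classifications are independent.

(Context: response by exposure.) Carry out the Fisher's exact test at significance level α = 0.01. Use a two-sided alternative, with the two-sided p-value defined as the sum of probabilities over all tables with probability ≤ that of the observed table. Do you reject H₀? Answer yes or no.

reject H₀: no

Margins: r₁=14, r₂=22, c₁=22, c₂=14, n=36
p_obs = C(14,11)·C(22,11)/C(36,22); sum pmf over tables with pmf ≤ p_obs
p-value (two-sided) = 0.16005
At α=0.01: p ≥ α → fail to reject H₀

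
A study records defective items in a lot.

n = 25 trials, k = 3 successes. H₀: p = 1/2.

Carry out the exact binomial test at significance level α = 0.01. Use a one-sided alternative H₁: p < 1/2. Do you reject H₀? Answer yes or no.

Exact binomial: n=25, k=3, p₀=1/2=0.5000
P(X≤3) from Σ C(n,i)·p₀^i·(1−p₀)^(n−i)
p-value (one-sided, H₁ less) = 0.00008
At α=0.01: p < α → reject H₀

reject H₀: yes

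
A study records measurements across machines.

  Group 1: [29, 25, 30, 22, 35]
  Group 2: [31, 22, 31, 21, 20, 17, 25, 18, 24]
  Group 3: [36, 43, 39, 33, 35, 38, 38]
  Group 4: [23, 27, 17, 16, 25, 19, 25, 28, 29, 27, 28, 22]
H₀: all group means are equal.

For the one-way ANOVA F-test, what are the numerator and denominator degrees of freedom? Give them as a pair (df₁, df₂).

k = 4 groups, N = 33 total
df = (k−1, N−k) = (4−1, 33−4) = (3, 29)

degrees of freedom = [3, 29]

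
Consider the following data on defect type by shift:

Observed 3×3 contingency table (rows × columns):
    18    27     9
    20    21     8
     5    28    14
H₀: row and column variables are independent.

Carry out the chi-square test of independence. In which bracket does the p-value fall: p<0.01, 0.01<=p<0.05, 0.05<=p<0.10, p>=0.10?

p-value bracket: 0.01<=p<0.05

Row totals [54, 49, 47], col totals [43, 76, 31], n=150
χ² = (18−15.48)²/15.48 + (27−27.36)²/27.36 + (9−11.16)²/11.16 + (20−14.05)²/14.05 + (21−24.83)²/24.83 + (8−10.13)²/10.13 + (5−13.47)²/13.47 + (28−23.81)²/23.81 + (14−9.71)²/9.71 = 12.3493
df = 4
p-value (upper-tail) = 0.01493
→ bracket: 0.01<=p<0.05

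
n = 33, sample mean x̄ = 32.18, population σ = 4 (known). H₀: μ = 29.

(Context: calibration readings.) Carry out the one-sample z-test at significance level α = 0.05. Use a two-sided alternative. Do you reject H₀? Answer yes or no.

reject H₀: yes

SE = σ/√n = 4/√33 = 0.6963
z = (x̄−μ₀)/SE = (32.18−29)/0.6963 = 4.5669
p-value (two-sided) = 0.00000
At α=0.05: p < α → reject H₀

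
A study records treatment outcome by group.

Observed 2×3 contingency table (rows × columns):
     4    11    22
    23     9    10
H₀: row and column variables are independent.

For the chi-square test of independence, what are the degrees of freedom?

df = (r−1)(c−1) = (2−1)·(3−1) = 2

degrees of freedom = 2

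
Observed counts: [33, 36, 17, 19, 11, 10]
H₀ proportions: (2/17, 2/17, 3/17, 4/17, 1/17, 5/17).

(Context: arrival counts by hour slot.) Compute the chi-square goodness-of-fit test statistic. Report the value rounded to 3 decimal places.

test statistic = 79.091

n = 126; E_i = n·p_i = [14.82, 14.82, 22.24, 29.65, 7.41, 37.06]
χ² = (33−14.82)²/14.82 + (36−14.82)²/14.82 + (17−22.24)²/22.24 + (19−29.65)²/29.65 + (11−7.41)²/7.41 + (10−37.06)²/37.06 = 79.0906
df = 5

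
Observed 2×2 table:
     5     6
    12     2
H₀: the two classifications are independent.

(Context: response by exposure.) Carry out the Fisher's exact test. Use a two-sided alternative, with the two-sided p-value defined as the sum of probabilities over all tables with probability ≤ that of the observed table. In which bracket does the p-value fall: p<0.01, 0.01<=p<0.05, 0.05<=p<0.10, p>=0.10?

p-value bracket: 0.05<=p<0.10

Margins: r₁=11, r₂=14, c₁=17, c₂=8, n=25
p_obs = C(11,5)·C(14,12)/C(25,17); sum pmf over tables with pmf ≤ p_obs
p-value (two-sided) = 0.08098
→ bracket: 0.05<=p<0.10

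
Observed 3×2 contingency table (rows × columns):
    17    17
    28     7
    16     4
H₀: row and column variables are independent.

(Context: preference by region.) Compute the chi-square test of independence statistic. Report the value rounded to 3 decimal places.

test statistic = 8.770

Row totals [34, 35, 20], col totals [61, 28], n=89
χ² = (17−23.30)²/23.30 + (17−10.70)²/10.70 + (28−23.99)²/23.99 + (7−11.01)²/11.01 + (16−13.71)²/13.71 + (4−6.29)²/6.29 = 8.7697
df = 2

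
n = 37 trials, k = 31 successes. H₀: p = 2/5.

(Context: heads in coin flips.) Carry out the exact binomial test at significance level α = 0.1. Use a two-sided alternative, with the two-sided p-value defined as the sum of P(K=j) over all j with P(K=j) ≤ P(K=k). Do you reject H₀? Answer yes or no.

Exact binomial: n=37, k=31, p₀=2/5=0.4000
P(X=j) = C(n,j)·p₀^j·(1−p₀)^(n−j); p = Σ P(X=j) over j with P(X=j) ≤ P(X=31)
p-value (two-sided) = 0.00000
At α=0.1: p < α → reject H₀

reject H₀: yes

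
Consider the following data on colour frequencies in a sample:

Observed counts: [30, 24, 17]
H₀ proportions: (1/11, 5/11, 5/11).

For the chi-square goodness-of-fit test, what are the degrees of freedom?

df = k − 1 = 3 − 1 = 2

degrees of freedom = 2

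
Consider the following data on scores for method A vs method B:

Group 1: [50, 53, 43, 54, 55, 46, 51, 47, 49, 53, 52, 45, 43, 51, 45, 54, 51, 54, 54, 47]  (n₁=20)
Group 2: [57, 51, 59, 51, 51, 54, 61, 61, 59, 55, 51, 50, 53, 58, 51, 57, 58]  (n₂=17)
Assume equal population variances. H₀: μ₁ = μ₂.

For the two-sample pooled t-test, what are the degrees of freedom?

df = n₁ + n₂ − 2 = 20 + 17 − 2 = 35

degrees of freedom = 35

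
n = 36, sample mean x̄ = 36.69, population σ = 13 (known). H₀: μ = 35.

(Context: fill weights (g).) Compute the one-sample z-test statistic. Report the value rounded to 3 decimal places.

SE = σ/√n = 13/√36 = 2.1667
z = (x̄−μ₀)/SE = (36.69−35)/2.1667 = 0.7800

test statistic = 0.780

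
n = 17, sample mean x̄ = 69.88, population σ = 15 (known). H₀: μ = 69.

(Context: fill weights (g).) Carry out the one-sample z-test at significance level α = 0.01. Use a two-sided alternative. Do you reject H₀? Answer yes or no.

reject H₀: no

SE = σ/√n = 15/√17 = 3.6380
z = (x̄−μ₀)/SE = (69.88−69)/3.6380 = 0.2419
p-value (two-sided) = 0.80887
At α=0.01: p ≥ α → fail to reject H₀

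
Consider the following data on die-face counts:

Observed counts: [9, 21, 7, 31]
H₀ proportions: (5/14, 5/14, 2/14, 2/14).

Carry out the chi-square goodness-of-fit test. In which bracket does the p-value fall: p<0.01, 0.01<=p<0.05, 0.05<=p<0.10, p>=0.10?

n = 68; E_i = n·p_i = [24.29, 24.29, 9.71, 9.71]
χ² = (9−24.29)²/24.29 + (21−24.29)²/24.29 + (7−9.71)²/9.71 + (31−9.71)²/9.71 = 57.4647
df = 3
p-value (upper-tail) = 0.00000
→ bracket: p<0.01

p-value bracket: p<0.01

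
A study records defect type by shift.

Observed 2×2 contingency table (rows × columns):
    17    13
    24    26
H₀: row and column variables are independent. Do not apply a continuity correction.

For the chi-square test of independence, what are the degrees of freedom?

df = (r−1)(c−1) = (2−1)·(2−1) = 1

degrees of freedom = 1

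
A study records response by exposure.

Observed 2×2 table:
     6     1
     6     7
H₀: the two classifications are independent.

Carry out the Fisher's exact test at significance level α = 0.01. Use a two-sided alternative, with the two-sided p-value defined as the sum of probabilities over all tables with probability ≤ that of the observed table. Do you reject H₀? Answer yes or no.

reject H₀: no

Margins: r₁=7, r₂=13, c₁=12, c₂=8, n=20
p_obs = C(7,6)·C(13,6)/C(20,12); sum pmf over tables with pmf ≤ p_obs
p-value (two-sided) = 0.15769
At α=0.01: p ≥ α → fail to reject H₀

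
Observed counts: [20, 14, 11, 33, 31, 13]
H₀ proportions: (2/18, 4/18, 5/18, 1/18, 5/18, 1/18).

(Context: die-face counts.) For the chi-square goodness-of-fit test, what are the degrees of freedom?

degrees of freedom = 5

df = k − 1 = 6 − 1 = 5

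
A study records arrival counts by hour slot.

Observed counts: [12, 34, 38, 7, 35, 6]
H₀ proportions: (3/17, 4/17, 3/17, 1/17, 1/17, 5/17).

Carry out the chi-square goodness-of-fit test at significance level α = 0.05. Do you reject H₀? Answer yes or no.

reject H₀: yes

n = 132; E_i = n·p_i = [23.29, 31.06, 23.29, 7.76, 7.76, 38.82]
χ² = (12−23.29)²/23.29 + (34−31.06)²/31.06 + (38−23.29)²/23.29 + (7−7.76)²/7.76 + (35−7.76)²/7.76 + (6−38.82)²/38.82 = 138.3944
df = 5
p-value (upper-tail) = 0.00000
At α=0.05: p < α → reject H₀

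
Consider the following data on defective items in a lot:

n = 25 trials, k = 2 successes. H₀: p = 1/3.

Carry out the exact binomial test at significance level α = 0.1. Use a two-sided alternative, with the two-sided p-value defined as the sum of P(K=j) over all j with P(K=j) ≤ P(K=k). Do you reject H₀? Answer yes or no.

Exact binomial: n=25, k=2, p₀=1/3=0.3333
P(X=j) = C(n,j)·p₀^j·(1−p₀)^(n−j); p = Σ P(X=j) over j with P(X=j) ≤ P(X=2)
p-value (two-sided) = 0.00515
At α=0.1: p < α → reject H₀

reject H₀: yes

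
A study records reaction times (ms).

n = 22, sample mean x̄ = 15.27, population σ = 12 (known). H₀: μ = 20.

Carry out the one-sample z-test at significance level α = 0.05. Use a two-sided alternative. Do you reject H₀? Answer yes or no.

reject H₀: no

SE = σ/√n = 12/√22 = 2.5584
z = (x̄−μ₀)/SE = (15.27−20)/2.5584 = -1.8488
p-value (two-sided) = 0.06449
At α=0.05: p ≥ α → fail to reject H₀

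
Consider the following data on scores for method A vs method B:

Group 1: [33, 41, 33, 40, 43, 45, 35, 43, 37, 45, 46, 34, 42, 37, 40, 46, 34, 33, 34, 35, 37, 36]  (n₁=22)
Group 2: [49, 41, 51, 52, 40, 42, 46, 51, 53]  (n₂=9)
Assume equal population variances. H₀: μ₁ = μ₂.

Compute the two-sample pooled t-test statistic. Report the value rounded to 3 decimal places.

x̄₁=38.591, s₁=4.626, n₁=22
x̄₂=47.222, s₂=5.094, n₂=9
s_p² = [21·4.626² + 8·5.094²]/29 = 22.6508
SE = √(s_p²·(1/22+1/9)) = 1.8832
t = (38.591−47.222)/1.8832 = -4.5834
df = 29

test statistic = -4.583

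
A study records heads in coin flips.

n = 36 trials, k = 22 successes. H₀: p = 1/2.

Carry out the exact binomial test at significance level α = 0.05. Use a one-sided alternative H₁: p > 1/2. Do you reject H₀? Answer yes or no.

Exact binomial: n=36, k=22, p₀=1/2=0.5000
P(X≥22) from Σ C(n,i)·p₀^i·(1−p₀)^(n−i)
p-value (one-sided, H₁ greater) = 0.12149
At α=0.05: p ≥ α → fail to reject H₀

reject H₀: no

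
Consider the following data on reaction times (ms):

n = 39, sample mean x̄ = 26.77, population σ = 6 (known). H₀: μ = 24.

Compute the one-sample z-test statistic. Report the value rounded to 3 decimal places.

SE = σ/√n = 6/√39 = 0.9608
z = (x̄−μ₀)/SE = (26.77−24)/0.9608 = 2.8831

test statistic = 2.883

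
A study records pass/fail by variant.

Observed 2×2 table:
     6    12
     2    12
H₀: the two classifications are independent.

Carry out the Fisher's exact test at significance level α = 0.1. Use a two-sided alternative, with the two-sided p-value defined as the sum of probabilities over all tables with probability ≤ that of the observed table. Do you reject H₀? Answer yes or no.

Margins: r₁=18, r₂=14, c₁=8, c₂=24, n=32
p_obs = C(18,6)·C(14,2)/C(32,8); sum pmf over tables with pmf ≤ p_obs
p-value (two-sided) = 0.41228
At α=0.1: p ≥ α → fail to reject H₀

reject H₀: no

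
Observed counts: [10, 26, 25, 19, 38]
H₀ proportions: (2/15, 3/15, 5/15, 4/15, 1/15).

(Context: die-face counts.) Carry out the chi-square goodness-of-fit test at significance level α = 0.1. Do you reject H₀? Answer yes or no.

n = 118; E_i = n·p_i = [15.73, 23.60, 39.33, 31.47, 7.87]
χ² = (10−15.73)²/15.73 + (26−23.60)²/23.60 + (25−39.33)²/39.33 + (19−31.47)²/31.47 + (38−7.87)²/7.87 = 127.9216
df = 4
p-value (upper-tail) = 0.00000
At α=0.1: p < α → reject H₀

reject H₀: yes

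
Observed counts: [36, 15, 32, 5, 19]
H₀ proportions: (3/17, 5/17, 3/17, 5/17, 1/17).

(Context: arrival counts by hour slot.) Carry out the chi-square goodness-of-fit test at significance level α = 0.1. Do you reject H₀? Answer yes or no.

reject H₀: yes

n = 107; E_i = n·p_i = [18.88, 31.47, 18.88, 31.47, 6.29]
χ² = (36−18.88)²/18.88 + (15−31.47)²/31.47 + (32−18.88)²/18.88 + (5−31.47)²/31.47 + (19−6.29)²/6.29 = 81.1651
df = 4
p-value (upper-tail) = 0.00000
At α=0.1: p < α → reject H₀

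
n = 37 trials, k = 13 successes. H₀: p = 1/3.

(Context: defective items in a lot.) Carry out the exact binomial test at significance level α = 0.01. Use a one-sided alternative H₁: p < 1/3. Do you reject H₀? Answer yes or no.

reject H₀: no

Exact binomial: n=37, k=13, p₀=1/3=0.3333
P(X≤13) from Σ C(n,i)·p₀^i·(1−p₀)^(n−i)
p-value (one-sided, H₁ less) = 0.66364
At α=0.01: p ≥ α → fail to reject H₀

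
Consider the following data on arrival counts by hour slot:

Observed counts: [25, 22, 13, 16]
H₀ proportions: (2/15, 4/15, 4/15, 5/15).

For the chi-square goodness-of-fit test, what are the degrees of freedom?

df = k − 1 = 4 − 1 = 3

degrees of freedom = 3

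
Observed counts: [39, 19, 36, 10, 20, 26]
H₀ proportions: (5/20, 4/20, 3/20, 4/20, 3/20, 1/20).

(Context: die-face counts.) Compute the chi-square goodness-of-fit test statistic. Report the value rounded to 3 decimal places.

n = 150; E_i = n·p_i = [37.50, 30.00, 22.50, 30.00, 22.50, 7.50]
χ² = (39−37.50)²/37.50 + (19−30.00)²/30.00 + (36−22.50)²/22.50 + (10−30.00)²/30.00 + (20−22.50)²/22.50 + (26−7.50)²/7.50 = 71.4378
df = 5

test statistic = 71.438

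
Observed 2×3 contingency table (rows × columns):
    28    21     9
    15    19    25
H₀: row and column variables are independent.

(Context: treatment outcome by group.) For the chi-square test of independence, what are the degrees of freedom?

degrees of freedom = 2

df = (r−1)(c−1) = (2−1)·(3−1) = 2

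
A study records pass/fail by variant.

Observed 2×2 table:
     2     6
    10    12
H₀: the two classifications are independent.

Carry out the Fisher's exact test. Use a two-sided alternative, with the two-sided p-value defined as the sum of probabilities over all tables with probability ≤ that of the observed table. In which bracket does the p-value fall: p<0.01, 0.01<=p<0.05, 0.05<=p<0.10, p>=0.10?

p-value bracket: p>=0.10

Margins: r₁=8, r₂=22, c₁=12, c₂=18, n=30
p_obs = C(8,2)·C(22,10)/C(30,12); sum pmf over tables with pmf ≤ p_obs
p-value (two-sided) = 0.41915
→ bracket: p>=0.10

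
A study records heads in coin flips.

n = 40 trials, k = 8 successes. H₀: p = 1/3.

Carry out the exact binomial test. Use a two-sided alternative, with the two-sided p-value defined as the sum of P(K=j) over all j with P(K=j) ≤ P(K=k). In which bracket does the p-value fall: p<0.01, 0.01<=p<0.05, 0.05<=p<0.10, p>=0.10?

Exact binomial: n=40, k=8, p₀=1/3=0.3333
P(X=j) = C(n,j)·p₀^j·(1−p₀)^(n−j); p = Σ P(X=j) over j with P(X=j) ≤ P(X=8)
p-value (two-sided) = 0.09236
→ bracket: 0.05<=p<0.10

p-value bracket: 0.05<=p<0.10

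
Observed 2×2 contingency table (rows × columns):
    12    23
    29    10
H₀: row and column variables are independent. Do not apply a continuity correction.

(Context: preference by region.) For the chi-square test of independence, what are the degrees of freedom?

df = (r−1)(c−1) = (2−1)·(2−1) = 1

degrees of freedom = 1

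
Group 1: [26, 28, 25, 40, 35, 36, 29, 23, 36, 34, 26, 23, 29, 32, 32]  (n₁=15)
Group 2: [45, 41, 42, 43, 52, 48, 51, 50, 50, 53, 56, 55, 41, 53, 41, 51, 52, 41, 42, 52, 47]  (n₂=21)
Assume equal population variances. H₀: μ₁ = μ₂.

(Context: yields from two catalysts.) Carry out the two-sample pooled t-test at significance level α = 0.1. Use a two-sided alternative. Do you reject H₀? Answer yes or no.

reject H₀: yes

x̄₁=30.267, s₁=5.216, n₁=15
x̄₂=47.905, s₂=5.195, n₂=21
s_p² = [14·5.216² + 20·5.195²]/34 = 27.0807
SE = √(s_p²·(1/15+1/21)) = 1.7592
t = (30.267−47.905)/1.7592 = -10.0260
df = 34
p-value (two-sided) = 0.00000
At α=0.1: p < α → reject H₀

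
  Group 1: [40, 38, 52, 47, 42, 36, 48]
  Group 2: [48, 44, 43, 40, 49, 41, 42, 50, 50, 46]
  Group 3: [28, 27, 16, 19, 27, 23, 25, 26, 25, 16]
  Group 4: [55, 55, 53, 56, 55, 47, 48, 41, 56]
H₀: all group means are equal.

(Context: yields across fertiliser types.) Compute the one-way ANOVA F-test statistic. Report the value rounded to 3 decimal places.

test statistic = 63.338

Group means [43.29, 45.30, 23.20, 51.78], grand mean 40.389
SSB = Σnᵢ(x̄ᵢ−x̄)² = 4421.871; SSW = ΣΣ(x−x̄ᵢ)² = 744.684
MSB = 4421.871/3 = 1473.9571; MSW = 744.684/32 = 23.2714
F = MSB/MSW = 63.3378
df = (3, 32)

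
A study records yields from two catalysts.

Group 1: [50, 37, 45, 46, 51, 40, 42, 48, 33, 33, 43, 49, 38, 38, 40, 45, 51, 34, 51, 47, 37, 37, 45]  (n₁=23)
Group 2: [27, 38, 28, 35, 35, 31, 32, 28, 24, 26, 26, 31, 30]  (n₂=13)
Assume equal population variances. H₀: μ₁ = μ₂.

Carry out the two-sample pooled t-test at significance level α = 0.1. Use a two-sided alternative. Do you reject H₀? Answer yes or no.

x̄₁=42.609, s₁=6.006, n₁=23
x̄₂=30.077, s₂=4.132, n₂=13
s_p² = [22·6.006² + 12·4.132²]/34 = 29.3647
SE = √(s_p²·(1/23+1/13)) = 1.8803
t = (42.609−30.077)/1.8803 = 6.6647
df = 34
p-value (two-sided) = 0.00000
At α=0.1: p < α → reject H₀

reject H₀: yes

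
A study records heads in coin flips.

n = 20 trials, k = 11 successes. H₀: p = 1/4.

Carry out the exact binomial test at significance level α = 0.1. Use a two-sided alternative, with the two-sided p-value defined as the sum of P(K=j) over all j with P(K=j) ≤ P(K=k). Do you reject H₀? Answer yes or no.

reject H₀: yes

Exact binomial: n=20, k=11, p₀=1/4=0.2500
P(X=j) = C(n,j)·p₀^j·(1−p₀)^(n−j); p = Σ P(X=j) over j with P(X=j) ≤ P(X=11)
p-value (two-sided) = 0.00394
At α=0.1: p < α → reject H₀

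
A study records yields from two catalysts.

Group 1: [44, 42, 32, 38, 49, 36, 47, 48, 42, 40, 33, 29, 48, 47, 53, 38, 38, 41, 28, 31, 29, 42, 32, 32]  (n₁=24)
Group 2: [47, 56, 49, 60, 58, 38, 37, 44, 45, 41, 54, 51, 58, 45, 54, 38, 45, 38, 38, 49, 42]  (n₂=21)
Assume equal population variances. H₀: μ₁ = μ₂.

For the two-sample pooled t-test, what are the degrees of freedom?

df = n₁ + n₂ − 2 = 24 + 21 − 2 = 43

degrees of freedom = 43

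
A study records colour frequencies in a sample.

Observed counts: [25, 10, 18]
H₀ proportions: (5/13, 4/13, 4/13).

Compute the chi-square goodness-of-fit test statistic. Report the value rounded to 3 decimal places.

test statistic = 3.660

n = 53; E_i = n·p_i = [20.38, 16.31, 16.31]
χ² = (25−20.38)²/20.38 + (10−16.31)²/16.31 + (18−16.31)²/16.31 = 3.6604
df = 2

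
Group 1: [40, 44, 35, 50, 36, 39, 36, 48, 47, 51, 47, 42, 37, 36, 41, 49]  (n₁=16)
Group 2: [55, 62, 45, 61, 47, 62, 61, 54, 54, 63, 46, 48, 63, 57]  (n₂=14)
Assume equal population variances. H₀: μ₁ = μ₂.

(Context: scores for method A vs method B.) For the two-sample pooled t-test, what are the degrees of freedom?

df = n₁ + n₂ − 2 = 16 + 14 − 2 = 28

degrees of freedom = 28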